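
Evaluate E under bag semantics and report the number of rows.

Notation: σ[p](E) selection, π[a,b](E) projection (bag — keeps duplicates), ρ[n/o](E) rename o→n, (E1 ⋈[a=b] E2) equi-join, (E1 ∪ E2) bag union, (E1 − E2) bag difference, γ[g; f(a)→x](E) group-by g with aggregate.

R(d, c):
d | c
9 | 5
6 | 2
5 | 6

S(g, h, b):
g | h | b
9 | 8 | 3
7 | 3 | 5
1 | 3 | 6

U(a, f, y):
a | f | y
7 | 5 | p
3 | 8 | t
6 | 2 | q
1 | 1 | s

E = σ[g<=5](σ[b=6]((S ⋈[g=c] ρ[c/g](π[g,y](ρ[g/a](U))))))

Row counts bottom-up:
  S → 3
  U → 4
  ρ[g/a](U) → 4
  π[g,y](ρ[g/a](U)) → 4
  ρ[c/g](π[g,y](ρ[g/a](U))) → 4
  (S ⋈[g=c] ρ[c/g](π[g,y](ρ[g/a](U)))) → 2
  σ[b=6]((S ⋈[g=c] ρ[c/g](π[g,y](ρ[g/a](U))))) → 1
  σ[g<=5](σ[b=6]((S ⋈[g=c] ρ[c/g](π[g,y](ρ[g/a](U)))))) → 1

|E| = 1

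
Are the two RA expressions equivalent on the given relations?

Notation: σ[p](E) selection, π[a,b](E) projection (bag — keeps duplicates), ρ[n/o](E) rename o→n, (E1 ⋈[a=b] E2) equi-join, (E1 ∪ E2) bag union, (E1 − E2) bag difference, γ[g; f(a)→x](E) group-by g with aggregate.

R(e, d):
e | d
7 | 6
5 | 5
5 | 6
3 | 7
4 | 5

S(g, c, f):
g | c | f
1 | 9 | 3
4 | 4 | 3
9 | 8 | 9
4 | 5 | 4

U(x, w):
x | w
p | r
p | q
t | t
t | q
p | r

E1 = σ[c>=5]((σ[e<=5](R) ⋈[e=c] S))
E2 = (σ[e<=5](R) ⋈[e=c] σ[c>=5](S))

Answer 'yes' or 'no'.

E1 subexpression sizes:
  R → 5
  σ[e<=5](R) → 4
  S → 4
  (σ[e<=5](R) ⋈[e=c] S) → 3
  σ[c>=5]((σ[e<=5](R) ⋈[e=c] S)) → 2
E2 subexpression sizes:
  R → 5
  σ[e<=5](R) → 4
  S → 4
  σ[c>=5](S) → 3
  (σ[e<=5](R) ⋈[e=c] σ[c>=5](S)) → 2

E1 and E2 produce the same multiset:
e | d | g | c | f
5 | 5 | 4 | 5 | 4
5 | 6 | 4 | 5 | 4

yes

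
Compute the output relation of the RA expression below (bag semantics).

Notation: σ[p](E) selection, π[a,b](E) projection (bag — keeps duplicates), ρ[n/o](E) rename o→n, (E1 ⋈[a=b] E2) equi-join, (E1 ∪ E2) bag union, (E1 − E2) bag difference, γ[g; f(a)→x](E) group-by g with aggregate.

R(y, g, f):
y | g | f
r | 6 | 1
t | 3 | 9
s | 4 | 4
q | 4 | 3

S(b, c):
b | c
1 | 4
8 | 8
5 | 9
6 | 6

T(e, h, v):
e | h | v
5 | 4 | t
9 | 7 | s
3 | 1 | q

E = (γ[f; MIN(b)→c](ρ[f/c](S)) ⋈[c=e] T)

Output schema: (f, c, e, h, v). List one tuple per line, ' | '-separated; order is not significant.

Subexpression sizes:
  S → 4
  ρ[f/c](S) → 4
  γ[f; MIN(b)→c](ρ[f/c](S)) → 4
  T → 3
  (γ[f; MIN(b)→c](ρ[f/c](S)) ⋈[c=e] T) → 1

== RESULT ==
f | c | e | h | v
9 | 5 | 5 | 4 | t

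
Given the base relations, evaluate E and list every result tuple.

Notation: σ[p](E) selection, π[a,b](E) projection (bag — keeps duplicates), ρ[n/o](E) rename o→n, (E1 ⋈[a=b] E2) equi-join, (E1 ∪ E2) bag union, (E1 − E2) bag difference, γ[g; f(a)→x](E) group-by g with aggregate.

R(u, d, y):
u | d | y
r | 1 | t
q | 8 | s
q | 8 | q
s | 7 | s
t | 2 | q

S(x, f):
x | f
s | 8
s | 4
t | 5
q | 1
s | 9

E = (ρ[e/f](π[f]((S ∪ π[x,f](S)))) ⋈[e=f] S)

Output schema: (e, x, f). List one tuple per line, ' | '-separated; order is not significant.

Stepwise |·|:
  S → 5
  S → 5
  π[x,f](S) → 5
  (S ∪ π[x,f](S)) → 10
  π[f]((S ∪ π[x,f](S))) → 10
  ρ[e/f](π[f]((S ∪ π[x,f](S)))) → 10
  S → 5
  (ρ[e/f](π[f]((S ∪ π[x,f](S)))) ⋈[e=f] S) → 10

== RESULT ==
e | x | f
1 | q | 1
1 | q | 1
4 | s | 4
4 | s | 4
5 | t | 5
5 | t | 5
8 | s | 8
8 | s | 8
9 | s | 9
9 | s | 9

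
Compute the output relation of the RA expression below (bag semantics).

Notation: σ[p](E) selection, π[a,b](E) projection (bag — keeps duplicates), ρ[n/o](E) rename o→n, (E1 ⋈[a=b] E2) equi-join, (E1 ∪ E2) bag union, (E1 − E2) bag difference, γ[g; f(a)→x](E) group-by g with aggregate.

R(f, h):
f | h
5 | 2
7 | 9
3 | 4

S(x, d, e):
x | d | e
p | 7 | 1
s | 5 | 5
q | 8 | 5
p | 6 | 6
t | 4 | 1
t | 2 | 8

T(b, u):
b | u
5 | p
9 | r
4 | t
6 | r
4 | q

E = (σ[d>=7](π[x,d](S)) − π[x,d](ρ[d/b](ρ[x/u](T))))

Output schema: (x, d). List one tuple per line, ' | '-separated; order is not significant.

Row counts bottom-up:
  S → 6
  π[x,d](S) → 6
  σ[d>=7](π[x,d](S)) → 2
  T → 5
  ρ[x/u](T) → 5
  ρ[d/b](ρ[x/u](T)) → 5
  π[x,d](ρ[d/b](ρ[x/u](T))) → 5
  (σ[d>=7](π[x,d](S)) − π[x,d](ρ[d/b](ρ[x/u](T)))) → 2

== RESULT ==
x | d
p | 7
q | 8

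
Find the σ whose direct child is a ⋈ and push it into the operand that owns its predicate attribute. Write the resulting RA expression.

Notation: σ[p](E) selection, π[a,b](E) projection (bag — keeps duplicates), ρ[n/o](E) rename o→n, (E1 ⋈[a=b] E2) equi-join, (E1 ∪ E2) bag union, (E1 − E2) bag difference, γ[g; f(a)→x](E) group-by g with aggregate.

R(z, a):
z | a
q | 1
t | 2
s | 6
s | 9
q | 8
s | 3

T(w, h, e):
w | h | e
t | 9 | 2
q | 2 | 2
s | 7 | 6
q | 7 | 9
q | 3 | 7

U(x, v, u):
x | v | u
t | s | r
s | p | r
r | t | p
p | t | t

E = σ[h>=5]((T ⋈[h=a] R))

σ filters on h, owned by the left side.
E' = (σ[h>=5](T) ⋈[h=a] R)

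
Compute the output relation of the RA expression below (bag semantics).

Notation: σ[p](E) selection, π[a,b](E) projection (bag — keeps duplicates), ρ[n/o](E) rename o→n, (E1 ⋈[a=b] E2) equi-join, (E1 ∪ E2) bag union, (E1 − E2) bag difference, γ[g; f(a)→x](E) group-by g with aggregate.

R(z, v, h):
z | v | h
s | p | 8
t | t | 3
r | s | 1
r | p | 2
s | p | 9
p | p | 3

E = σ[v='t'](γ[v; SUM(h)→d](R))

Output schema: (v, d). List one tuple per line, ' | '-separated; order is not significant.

Row counts bottom-up:
  R → 6
  γ[v; SUM(h)→d](R) → 3
  σ[v='t'](γ[v; SUM(h)→d](R)) → 1

== RESULT ==
v | d
t | 3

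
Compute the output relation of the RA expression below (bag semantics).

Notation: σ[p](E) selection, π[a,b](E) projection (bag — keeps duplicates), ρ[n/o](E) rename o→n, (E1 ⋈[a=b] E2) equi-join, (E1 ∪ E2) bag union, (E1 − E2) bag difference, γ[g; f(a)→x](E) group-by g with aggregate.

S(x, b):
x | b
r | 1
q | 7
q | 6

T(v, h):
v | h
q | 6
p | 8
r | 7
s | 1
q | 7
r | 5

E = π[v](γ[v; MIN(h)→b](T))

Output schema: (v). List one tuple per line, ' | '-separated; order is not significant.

Subexpression sizes:
  T → 6
  γ[v; MIN(h)→b](T) → 4
  π[v](γ[v; MIN(h)→b](T)) → 4

== RESULT ==
v
p
q
r
s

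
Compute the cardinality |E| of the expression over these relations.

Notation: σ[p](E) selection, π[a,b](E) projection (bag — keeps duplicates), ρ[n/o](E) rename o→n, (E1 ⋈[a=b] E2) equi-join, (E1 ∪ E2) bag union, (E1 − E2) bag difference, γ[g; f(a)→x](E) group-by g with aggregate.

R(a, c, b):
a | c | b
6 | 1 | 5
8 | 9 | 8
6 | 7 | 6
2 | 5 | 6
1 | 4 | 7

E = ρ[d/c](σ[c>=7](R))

Subexpression sizes:
  R → 5
  σ[c>=7](R) → 2
  ρ[d/c](σ[c>=7](R)) → 2

|E| = 2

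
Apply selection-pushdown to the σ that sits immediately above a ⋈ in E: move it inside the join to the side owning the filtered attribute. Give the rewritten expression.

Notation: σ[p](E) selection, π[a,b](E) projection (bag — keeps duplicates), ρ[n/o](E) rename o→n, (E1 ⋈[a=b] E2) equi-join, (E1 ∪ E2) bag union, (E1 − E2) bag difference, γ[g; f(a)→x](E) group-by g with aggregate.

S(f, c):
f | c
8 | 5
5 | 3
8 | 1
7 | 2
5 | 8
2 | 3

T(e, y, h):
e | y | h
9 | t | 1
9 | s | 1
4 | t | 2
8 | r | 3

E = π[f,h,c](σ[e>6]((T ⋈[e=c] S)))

σ filters on e, owned by the left side.
E' = π[f,h,c]((σ[e>6](T) ⋈[e=c] S))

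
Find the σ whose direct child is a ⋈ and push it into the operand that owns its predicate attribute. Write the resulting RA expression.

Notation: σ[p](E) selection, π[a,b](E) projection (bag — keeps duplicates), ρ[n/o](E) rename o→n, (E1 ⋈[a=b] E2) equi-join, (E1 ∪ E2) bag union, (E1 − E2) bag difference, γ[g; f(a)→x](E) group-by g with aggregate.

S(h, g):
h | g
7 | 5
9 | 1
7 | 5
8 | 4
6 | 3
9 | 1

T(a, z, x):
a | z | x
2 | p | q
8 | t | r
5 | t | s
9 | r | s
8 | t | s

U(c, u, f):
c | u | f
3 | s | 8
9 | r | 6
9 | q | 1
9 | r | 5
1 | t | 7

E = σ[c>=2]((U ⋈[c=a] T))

σ filters on c, owned by the left side.
E' = (σ[c>=2](U) ⋈[c=a] T)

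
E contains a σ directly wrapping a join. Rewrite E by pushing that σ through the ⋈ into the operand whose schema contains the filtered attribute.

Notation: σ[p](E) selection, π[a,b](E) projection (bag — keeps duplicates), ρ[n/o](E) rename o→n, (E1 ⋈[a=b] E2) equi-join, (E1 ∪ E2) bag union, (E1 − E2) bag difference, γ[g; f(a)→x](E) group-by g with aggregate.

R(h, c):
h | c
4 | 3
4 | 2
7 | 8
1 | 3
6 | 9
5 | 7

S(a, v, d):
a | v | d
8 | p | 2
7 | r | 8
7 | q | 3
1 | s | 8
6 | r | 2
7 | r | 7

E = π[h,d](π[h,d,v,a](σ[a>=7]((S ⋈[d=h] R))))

σ filters on a, owned by the left side.
E' = π[h,d](π[h,d,v,a]((σ[a>=7](S) ⋈[d=h] R)))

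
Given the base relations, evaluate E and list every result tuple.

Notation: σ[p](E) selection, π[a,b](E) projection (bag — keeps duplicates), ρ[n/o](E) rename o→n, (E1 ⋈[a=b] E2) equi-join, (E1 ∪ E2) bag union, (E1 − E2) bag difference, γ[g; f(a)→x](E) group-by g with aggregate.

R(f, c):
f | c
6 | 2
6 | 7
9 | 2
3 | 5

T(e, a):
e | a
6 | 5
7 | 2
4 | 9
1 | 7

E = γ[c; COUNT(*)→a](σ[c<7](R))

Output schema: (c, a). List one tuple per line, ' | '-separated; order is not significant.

Per-node cardinality:
  R → 4
  σ[c<7](R) → 3
  γ[c; COUNT(*)→a](σ[c<7](R)) → 2

== RESULT ==
c | a
2 | 2
5 | 1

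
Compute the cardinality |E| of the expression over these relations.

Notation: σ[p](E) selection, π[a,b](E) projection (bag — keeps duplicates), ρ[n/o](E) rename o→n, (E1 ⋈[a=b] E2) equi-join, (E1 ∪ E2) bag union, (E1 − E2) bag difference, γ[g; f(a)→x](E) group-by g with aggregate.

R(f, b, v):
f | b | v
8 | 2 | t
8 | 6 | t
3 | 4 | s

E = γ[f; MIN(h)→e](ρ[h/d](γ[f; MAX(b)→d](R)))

Row counts bottom-up:
  R → 3
  γ[f; MAX(b)→d](R) → 2
  ρ[h/d](γ[f; MAX(b)→d](R)) → 2
  γ[f; MIN(h)→e](ρ[h/d](γ[f; MAX(b)→d](R))) → 2

|E| = 2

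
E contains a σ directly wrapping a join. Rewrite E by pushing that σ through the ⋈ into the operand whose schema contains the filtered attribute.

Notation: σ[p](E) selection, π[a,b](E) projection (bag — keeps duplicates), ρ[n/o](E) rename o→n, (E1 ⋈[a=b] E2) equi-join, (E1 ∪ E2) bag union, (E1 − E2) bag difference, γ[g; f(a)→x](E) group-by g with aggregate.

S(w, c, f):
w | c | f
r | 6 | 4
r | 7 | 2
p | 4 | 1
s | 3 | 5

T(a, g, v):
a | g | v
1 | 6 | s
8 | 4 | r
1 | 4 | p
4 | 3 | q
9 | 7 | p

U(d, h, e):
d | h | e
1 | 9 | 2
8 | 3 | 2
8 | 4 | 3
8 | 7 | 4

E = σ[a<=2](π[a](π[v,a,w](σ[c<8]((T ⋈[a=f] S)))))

σ filters on c, owned by the right side.
E' = σ[a<=2](π[a](π[v,a,w]((T ⋈[a=f] σ[c<8](S)))))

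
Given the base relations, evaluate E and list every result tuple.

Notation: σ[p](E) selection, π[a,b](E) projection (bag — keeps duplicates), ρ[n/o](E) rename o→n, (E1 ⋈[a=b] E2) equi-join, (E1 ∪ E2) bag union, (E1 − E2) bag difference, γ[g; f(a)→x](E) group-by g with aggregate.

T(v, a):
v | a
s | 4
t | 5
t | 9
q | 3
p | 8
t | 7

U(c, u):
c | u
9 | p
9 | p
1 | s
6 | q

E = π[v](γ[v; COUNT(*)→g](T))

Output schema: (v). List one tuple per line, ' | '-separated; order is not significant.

Per-node cardinality:
  T → 6
  γ[v; COUNT(*)→g](T) → 4
  π[v](γ[v; COUNT(*)→g](T)) → 4

== RESULT ==
v
p
q
s
t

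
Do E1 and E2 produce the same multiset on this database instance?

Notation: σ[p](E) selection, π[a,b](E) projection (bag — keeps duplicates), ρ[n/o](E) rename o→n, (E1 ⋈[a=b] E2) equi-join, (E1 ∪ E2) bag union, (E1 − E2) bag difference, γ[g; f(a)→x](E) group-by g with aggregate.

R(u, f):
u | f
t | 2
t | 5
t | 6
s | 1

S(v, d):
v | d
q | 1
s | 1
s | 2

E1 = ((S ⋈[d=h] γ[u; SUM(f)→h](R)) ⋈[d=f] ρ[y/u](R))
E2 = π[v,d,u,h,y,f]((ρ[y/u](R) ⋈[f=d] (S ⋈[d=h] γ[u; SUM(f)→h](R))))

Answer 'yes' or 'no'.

E1 stepwise |·|:
  S → 3
  R → 4
  γ[u; SUM(f)→h](R) → 2
  (S ⋈[d=h] γ[u; SUM(f)→h](R)) → 2
  R → 4
  ρ[y/u](R) → 4
  ((S ⋈[d=h] γ[u; SUM(f)→h](R)) ⋈[d=f] ρ[y/u](R)) → 2
E2 stepwise |·|:
  R → 4
  ρ[y/u](R) → 4
  S → 3
  R → 4
  γ[u; SUM(f)→h](R) → 2
  (S ⋈[d=h] γ[u; SUM(f)→h](R)) → 2
  (ρ[y/u](R) ⋈[f=d] (S ⋈[d=h] γ[u; SUM(f)→h](R))) → 2
  π[v,d,u,h,y,f]((ρ[y/u](R) ⋈[f=d] (S ⋈[d=h] γ[u; SUM(f)→h](R)))) → 2

E1 and E2 produce the same multiset:
v | d | u | h | y | f
q | 1 | s | 1 | s | 1
s | 1 | s | 1 | s | 1

yes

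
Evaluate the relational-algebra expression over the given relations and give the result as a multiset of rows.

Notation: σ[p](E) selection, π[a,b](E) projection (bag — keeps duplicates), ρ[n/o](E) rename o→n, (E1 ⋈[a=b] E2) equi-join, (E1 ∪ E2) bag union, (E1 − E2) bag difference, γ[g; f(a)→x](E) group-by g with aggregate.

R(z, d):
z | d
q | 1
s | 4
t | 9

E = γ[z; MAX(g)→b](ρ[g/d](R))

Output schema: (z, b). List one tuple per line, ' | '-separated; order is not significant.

Per-node cardinality:
  R → 3
  ρ[g/d](R) → 3
  γ[z; MAX(g)→b](ρ[g/d](R)) → 3

== RESULT ==
z | b
q | 1
s | 4
t | 9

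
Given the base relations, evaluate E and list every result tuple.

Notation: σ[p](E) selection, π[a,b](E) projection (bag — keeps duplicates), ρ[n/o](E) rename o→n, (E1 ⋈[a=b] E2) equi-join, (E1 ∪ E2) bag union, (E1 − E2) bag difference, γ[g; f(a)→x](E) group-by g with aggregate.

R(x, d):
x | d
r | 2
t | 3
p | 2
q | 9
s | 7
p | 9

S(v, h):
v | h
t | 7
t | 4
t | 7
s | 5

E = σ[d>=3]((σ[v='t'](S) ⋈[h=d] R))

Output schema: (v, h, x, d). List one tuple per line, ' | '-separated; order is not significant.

Stepwise |·|:
  S → 4
  σ[v='t'](S) → 3
  R → 6
  (σ[v='t'](S) ⋈[h=d] R) → 2
  σ[d>=3]((σ[v='t'](S) ⋈[h=d] R)) → 2

== RESULT ==
v | h | x | d
t | 7 | s | 7
t | 7 | s | 7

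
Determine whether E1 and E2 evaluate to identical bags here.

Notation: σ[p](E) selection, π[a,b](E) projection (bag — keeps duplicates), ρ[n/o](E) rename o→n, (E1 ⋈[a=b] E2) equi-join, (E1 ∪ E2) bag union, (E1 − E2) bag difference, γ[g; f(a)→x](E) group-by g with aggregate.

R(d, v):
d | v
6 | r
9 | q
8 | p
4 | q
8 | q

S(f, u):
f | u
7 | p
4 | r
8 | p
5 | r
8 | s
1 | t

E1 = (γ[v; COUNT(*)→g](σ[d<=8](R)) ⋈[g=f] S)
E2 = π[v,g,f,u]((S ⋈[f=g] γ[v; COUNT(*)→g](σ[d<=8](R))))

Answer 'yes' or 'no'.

E1 stepwise |·|:
  R → 5
  σ[d<=8](R) → 4
  γ[v; COUNT(*)→g](σ[d<=8](R)) → 3
  S → 6
  (γ[v; COUNT(*)→g](σ[d<=8](R)) ⋈[g=f] S) → 2
E2 stepwise |·|:
  S → 6
  R → 5
  σ[d<=8](R) → 4
  γ[v; COUNT(*)→g](σ[d<=8](R)) → 3
  (S ⋈[f=g] γ[v; COUNT(*)→g](σ[d<=8](R))) → 2
  π[v,g,f,u]((S ⋈[f=g] γ[v; COUNT(*)→g](σ[d<=8](R)))) → 2

E1 and E2 produce the same multiset:
v | g | f | u
p | 1 | 1 | t
r | 1 | 1 | t

yes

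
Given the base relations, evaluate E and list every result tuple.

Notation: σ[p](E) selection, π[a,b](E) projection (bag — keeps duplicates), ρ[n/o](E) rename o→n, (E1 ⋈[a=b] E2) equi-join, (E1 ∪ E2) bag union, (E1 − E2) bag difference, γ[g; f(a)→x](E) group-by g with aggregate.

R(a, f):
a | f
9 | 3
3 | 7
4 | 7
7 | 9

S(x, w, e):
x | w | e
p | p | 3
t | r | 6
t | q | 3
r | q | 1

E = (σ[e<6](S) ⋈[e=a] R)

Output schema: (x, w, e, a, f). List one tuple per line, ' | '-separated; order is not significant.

Row counts bottom-up:
  S → 4
  σ[e<6](S) → 3
  R → 4
  (σ[e<6](S) ⋈[e=a] R) → 2

== RESULT ==
x | w | e | a | f
p | p | 3 | 3 | 7
t | q | 3 | 3 | 7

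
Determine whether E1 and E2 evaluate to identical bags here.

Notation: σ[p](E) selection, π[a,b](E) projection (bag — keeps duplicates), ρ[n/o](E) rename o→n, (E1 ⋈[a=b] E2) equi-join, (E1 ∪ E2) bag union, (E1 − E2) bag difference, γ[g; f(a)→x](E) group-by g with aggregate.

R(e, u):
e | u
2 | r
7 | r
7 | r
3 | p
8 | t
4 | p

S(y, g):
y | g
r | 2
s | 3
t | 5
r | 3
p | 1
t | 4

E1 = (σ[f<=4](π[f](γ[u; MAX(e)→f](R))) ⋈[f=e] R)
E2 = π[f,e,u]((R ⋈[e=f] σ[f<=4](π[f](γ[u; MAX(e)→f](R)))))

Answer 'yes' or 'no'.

E1 per-node cardinality:
  R → 6
  γ[u; MAX(e)→f](R) → 3
  π[f](γ[u; MAX(e)→f](R)) → 3
  σ[f<=4](π[f](γ[u; MAX(e)→f](R))) → 1
  R → 6
  (σ[f<=4](π[f](γ[u; MAX(e)→f](R))) ⋈[f=e] R) → 1
E2 per-node cardinality:
  R → 6
  R → 6
  γ[u; MAX(e)→f](R) → 3
  π[f](γ[u; MAX(e)→f](R)) → 3
  σ[f<=4](π[f](γ[u; MAX(e)→f](R))) → 1
  (R ⋈[e=f] σ[f<=4](π[f](γ[u; MAX(e)→f](R)))) → 1
  π[f,e,u]((R ⋈[e=f] σ[f<=4](π[f](γ[u; MAX(e)→f](R))))) → 1

E1 and E2 produce the same multiset:
f | e | u
4 | 4 | p

yes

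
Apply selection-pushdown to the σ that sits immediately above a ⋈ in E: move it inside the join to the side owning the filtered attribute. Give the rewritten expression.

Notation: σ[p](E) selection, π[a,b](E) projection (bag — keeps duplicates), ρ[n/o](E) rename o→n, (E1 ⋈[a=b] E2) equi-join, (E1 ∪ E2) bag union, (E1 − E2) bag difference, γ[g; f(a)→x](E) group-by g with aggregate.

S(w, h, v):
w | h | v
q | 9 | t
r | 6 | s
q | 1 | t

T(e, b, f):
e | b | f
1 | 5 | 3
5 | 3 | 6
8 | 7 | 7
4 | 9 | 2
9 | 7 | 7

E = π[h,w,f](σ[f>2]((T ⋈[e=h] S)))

σ filters on f, owned by the left side.
E' = π[h,w,f]((σ[f>2](T) ⋈[e=h] S))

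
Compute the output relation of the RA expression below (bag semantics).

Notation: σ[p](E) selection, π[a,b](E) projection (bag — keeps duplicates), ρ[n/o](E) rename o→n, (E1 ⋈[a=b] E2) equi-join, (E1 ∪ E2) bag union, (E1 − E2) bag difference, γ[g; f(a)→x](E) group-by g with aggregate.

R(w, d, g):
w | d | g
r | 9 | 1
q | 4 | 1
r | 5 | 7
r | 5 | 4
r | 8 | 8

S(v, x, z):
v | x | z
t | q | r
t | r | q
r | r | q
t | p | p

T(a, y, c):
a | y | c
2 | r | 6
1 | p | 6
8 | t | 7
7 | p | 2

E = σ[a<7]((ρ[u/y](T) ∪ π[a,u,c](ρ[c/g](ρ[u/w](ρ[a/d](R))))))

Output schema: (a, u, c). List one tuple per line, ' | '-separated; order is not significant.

Subexpression sizes:
  T → 4
  ρ[u/y](T) → 4
  R → 5
  ρ[a/d](R) → 5
  ρ[u/w](ρ[a/d](R)) → 5
  ρ[c/g](ρ[u/w](ρ[a/d](R))) → 5
  π[a,u,c](ρ[c/g](ρ[u/w](ρ[a/d](R)))) → 5
  (ρ[u/y](T) ∪ π[a,u,c](ρ[c/g](ρ[u/w](ρ[a/d](R))))) → 9
  σ[a<7]((ρ[u/y](T) ∪ π[a,u,c](ρ[c/g](ρ[u/w](ρ[a/d](R)))))) → 5

== RESULT ==
a | u | c
1 | p | 6
2 | r | 6
4 | q | 1
5 | r | 4
5 | r | 7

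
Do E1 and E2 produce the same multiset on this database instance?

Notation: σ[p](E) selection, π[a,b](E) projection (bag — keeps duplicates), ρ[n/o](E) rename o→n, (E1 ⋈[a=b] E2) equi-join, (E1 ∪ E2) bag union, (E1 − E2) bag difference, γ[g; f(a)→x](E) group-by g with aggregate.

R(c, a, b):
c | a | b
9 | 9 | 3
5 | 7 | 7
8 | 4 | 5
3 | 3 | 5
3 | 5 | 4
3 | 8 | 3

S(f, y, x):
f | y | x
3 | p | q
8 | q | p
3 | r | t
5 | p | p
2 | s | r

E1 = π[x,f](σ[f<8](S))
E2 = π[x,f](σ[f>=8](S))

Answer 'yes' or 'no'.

E1 row counts bottom-up:
  S → 5
  σ[f<8](S) → 4
  π[x,f](σ[f<8](S)) → 4
E2 row counts bottom-up:
  S → 5
  σ[f>=8](S) → 1
  π[x,f](σ[f>=8](S)) → 1

E1 result:
x | f
p | 5
q | 3
r | 2
t | 3
E2 result:
x | f
p | 8
Witness: ('t', 3) appears 1× in E1 but 0× in E2.

no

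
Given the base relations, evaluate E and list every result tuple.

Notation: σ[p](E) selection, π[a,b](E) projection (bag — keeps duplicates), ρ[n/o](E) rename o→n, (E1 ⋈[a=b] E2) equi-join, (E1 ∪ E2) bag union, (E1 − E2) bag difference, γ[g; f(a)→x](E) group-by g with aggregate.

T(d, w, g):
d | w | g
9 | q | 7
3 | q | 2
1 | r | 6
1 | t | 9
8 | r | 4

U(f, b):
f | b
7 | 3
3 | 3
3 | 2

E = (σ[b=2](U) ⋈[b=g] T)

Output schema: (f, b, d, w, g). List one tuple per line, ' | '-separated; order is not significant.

Row counts bottom-up:
  U → 3
  σ[b=2](U) → 1
  T → 5
  (σ[b=2](U) ⋈[b=g] T) → 1

== RESULT ==
f | b | d | w | g
3 | 2 | 3 | q | 2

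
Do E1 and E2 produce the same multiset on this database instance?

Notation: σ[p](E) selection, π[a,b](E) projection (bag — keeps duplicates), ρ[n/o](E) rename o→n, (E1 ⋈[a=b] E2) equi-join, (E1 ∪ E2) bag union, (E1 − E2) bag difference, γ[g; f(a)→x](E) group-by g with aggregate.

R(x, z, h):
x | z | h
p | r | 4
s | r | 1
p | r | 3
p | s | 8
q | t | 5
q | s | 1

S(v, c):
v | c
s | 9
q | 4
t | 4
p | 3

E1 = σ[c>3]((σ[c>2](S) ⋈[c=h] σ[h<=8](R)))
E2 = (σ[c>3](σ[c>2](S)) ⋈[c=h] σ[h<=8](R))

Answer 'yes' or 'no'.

E1 per-node cardinality:
  S → 4
  σ[c>2](S) → 4
  R → 6
  σ[h<=8](R) → 6
  (σ[c>2](S) ⋈[c=h] σ[h<=8](R)) → 3
  σ[c>3]((σ[c>2](S) ⋈[c=h] σ[h<=8](R))) → 2
E2 per-node cardinality:
  S → 4
  σ[c>2](S) → 4
  σ[c>3](σ[c>2](S)) → 3
  R → 6
  σ[h<=8](R) → 6
  (σ[c>3](σ[c>2](S)) ⋈[c=h] σ[h<=8](R)) → 2

E1 and E2 produce the same multiset:
v | c | x | z | h
q | 4 | p | r | 4
t | 4 | p | r | 4

yes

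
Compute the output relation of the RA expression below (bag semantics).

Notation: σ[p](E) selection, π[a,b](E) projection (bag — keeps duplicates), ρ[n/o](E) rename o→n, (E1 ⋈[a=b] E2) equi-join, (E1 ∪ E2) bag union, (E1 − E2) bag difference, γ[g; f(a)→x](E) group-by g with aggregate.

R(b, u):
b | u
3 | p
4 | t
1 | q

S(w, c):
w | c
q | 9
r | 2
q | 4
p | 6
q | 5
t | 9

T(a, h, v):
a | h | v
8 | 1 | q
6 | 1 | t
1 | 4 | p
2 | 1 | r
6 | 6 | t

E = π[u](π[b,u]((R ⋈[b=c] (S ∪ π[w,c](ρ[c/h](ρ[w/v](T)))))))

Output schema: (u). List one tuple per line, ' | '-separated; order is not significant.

Row counts bottom-up:
  R → 3
  S → 6
  T → 5
  ρ[w/v](T) → 5
  ρ[c/h](ρ[w/v](T)) → 5
  π[w,c](ρ[c/h](ρ[w/v](T))) → 5
  (S ∪ π[w,c](ρ[c/h](ρ[w/v](T)))) → 11
  (R ⋈[b=c] (S ∪ π[w,c](ρ[c/h](ρ[w/v](T))))) → 5
  π[b,u]((R ⋈[b=c] (S ∪ π[w,c](ρ[c/h](ρ[w/v](T)))))) → 5
  π[u](π[b,u]((R ⋈[b=c] (S ∪ π[w,c](ρ[c/h](ρ[w/v](T))))))) → 5

== RESULT ==
u
q
q
q
t
t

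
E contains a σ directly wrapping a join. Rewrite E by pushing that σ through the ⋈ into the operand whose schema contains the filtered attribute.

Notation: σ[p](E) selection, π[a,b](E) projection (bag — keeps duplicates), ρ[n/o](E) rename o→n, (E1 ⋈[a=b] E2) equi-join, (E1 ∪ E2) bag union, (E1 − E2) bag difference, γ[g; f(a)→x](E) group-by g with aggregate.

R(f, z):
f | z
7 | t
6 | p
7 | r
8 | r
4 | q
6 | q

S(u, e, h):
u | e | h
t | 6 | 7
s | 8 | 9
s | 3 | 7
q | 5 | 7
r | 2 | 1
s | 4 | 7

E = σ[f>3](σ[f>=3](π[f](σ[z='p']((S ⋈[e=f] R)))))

σ filters on z, owned by the right side.
E' = σ[f>3](σ[f>=3](π[f]((S ⋈[e=f] σ[z='p'](R)))))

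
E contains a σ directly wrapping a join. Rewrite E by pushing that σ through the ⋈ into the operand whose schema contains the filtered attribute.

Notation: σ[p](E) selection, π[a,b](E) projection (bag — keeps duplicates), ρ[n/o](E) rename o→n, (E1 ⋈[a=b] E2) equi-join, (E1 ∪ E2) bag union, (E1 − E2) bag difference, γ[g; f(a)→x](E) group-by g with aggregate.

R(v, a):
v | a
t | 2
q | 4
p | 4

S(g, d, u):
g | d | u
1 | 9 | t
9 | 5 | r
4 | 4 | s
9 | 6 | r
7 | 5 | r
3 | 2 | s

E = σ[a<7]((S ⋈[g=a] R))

σ filters on a, owned by the right side.
E' = (S ⋈[g=a] σ[a<7](R))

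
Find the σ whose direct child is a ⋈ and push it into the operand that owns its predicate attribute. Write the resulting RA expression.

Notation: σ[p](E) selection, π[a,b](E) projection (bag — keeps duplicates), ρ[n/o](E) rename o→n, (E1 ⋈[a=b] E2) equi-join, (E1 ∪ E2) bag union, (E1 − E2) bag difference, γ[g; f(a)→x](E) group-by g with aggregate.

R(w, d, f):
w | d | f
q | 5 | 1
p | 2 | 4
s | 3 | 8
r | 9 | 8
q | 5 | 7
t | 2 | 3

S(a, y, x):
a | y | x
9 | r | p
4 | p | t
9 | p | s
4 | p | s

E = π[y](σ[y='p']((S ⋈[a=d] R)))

σ filters on y, owned by the left side.
E' = π[y]((σ[y='p'](S) ⋈[a=d] R))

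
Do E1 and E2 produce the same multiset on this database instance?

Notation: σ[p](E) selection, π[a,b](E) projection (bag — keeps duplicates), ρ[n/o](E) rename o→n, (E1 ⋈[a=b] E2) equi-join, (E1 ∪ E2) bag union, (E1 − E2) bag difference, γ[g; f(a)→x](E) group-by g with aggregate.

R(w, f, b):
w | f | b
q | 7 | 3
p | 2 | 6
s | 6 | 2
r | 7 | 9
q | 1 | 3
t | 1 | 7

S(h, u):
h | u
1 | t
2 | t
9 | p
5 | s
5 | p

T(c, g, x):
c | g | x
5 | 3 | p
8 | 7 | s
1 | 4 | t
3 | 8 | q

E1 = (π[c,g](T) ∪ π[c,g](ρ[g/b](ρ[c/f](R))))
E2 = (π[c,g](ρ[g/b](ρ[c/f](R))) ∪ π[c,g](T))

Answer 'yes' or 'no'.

E1 row counts bottom-up:
  T → 4
  π[c,g](T) → 4
  R → 6
  ρ[c/f](R) → 6
  ρ[g/b](ρ[c/f](R)) → 6
  π[c,g](ρ[g/b](ρ[c/f](R))) → 6
  (π[c,g](T) ∪ π[c,g](ρ[g/b](ρ[c/f](R)))) → 10
E2 row counts bottom-up:
  R → 6
  ρ[c/f](R) → 6
  ρ[g/b](ρ[c/f](R)) → 6
  π[c,g](ρ[g/b](ρ[c/f](R))) → 6
  T → 4
  π[c,g](T) → 4
  (π[c,g](ρ[g/b](ρ[c/f](R))) ∪ π[c,g](T)) → 10

E1 and E2 produce the same multiset:
c | g
1 | 3
1 | 4
1 | 7
2 | 6
3 | 8
5 | 3
6 | 2
7 | 3
7 | 9
8 | 7

yes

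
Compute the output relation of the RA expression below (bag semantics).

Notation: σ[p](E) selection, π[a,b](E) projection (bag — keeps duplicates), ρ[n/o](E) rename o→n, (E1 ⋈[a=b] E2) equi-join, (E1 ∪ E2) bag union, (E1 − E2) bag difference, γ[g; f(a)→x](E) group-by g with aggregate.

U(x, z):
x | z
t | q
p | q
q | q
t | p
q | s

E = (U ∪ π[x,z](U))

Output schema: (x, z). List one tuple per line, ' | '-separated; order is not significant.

Per-node cardinality:
  U → 5
  U → 5
  π[x,z](U) → 5
  (U ∪ π[x,z](U)) → 10

== RESULT ==
x | z
p | q
p | q
q | q
q | q
q | s
q | s
t | p
t | p
t | q
t | q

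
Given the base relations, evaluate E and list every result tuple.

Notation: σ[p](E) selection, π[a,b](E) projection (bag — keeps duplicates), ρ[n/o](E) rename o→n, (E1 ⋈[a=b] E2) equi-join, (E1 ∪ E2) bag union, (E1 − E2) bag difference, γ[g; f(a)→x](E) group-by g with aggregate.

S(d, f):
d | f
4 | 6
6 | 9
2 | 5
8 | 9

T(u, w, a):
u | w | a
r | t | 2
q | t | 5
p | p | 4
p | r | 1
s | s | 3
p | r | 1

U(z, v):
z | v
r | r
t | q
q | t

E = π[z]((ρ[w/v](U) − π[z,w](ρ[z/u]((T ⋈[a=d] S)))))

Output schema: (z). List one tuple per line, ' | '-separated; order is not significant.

Row counts bottom-up:
  U → 3
  ρ[w/v](U) → 3
  T → 6
  S → 4
  (T ⋈[a=d] S) → 2
  ρ[z/u]((T ⋈[a=d] S)) → 2
  π[z,w](ρ[z/u]((T ⋈[a=d] S))) → 2
  (ρ[w/v](U) − π[z,w](ρ[z/u]((T ⋈[a=d] S)))) → 3
  π[z]((ρ[w/v](U) − π[z,w](ρ[z/u]((T ⋈[a=d] S))))) → 3

== RESULT ==
z
q
r
t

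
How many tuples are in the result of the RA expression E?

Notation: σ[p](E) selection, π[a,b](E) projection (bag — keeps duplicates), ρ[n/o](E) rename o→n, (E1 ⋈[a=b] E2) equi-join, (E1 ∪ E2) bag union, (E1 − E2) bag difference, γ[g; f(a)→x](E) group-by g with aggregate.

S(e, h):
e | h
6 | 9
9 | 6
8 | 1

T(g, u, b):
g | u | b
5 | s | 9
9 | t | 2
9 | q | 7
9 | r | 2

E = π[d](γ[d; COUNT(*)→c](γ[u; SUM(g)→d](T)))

Subexpression sizes:
  T → 4
  γ[u; SUM(g)→d](T) → 4
  γ[d; COUNT(*)→c](γ[u; SUM(g)→d](T)) → 2
  π[d](γ[d; COUNT(*)→c](γ[u; SUM(g)→d](T))) → 2

|E| = 2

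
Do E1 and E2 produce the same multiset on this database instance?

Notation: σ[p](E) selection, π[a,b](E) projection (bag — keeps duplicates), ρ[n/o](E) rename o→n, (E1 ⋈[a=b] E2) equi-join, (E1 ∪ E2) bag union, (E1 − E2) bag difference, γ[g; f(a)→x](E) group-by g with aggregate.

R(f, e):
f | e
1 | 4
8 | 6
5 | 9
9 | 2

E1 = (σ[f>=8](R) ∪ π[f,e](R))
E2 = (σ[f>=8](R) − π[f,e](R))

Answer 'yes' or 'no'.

E1 row counts bottom-up:
  R → 4
  σ[f>=8](R) → 2
  R → 4
  π[f,e](R) → 4
  (σ[f>=8](R) ∪ π[f,e](R)) → 6
E2 row counts bottom-up:
  R → 4
  σ[f>=8](R) → 2
  R → 4
  π[f,e](R) → 4
  (σ[f>=8](R) − π[f,e](R)) → 0

E1 result:
f | e
1 | 4
5 | 9
8 | 6
8 | 6
9 | 2
9 | 2
E2 result:
f | e
(0 rows)
Witness: (5, 9) appears 1× in E1 but 0× in E2.

no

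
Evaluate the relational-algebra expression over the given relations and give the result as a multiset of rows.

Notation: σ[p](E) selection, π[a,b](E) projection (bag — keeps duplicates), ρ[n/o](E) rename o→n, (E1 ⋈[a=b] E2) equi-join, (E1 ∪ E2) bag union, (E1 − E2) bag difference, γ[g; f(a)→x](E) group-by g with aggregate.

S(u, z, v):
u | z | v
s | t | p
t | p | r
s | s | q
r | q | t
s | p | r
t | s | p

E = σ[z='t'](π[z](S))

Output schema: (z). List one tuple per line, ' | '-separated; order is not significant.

Stepwise |·|:
  S → 6
  π[z](S) → 6
  σ[z='t'](π[z](S)) → 1

== RESULT ==
z
t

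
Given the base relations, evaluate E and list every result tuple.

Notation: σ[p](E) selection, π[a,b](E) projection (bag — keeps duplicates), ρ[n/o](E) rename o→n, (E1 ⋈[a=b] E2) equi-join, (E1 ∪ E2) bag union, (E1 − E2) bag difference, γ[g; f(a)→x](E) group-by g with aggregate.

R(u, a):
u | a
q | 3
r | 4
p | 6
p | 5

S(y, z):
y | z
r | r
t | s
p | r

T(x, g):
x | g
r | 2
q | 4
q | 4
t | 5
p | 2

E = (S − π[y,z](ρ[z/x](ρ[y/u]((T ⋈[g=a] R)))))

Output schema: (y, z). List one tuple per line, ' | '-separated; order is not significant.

Row counts bottom-up:
  S → 3
  T → 5
  R → 4
  (T ⋈[g=a] R) → 3
  ρ[y/u]((T ⋈[g=a] R)) → 3
  ρ[z/x](ρ[y/u]((T ⋈[g=a] R))) → 3
  π[y,z](ρ[z/x](ρ[y/u]((T ⋈[g=a] R)))) → 3
  (S − π[y,z](ρ[z/x](ρ[y/u]((T ⋈[g=a] R))))) → 3

== RESULT ==
y | z
p | r
r | r
t | s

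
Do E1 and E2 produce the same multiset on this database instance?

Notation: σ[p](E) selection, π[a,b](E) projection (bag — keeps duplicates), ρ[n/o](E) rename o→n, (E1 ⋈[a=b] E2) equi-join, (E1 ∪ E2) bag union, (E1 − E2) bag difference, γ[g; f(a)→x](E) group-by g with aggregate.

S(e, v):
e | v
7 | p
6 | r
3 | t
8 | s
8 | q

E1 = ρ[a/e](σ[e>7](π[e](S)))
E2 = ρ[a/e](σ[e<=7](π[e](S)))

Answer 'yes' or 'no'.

E1 row counts bottom-up:
  S → 5
  π[e](S) → 5
  σ[e>7](π[e](S)) → 2
  ρ[a/e](σ[e>7](π[e](S))) → 2
E2 row counts bottom-up:
  S → 5
  π[e](S) → 5
  σ[e<=7](π[e](S)) → 3
  ρ[a/e](σ[e<=7](π[e](S))) → 3

E1 result:
a
8
8
E2 result:
a
3
6
7
Witness: (6,) appears 0× in E1 but 1× in E2.

no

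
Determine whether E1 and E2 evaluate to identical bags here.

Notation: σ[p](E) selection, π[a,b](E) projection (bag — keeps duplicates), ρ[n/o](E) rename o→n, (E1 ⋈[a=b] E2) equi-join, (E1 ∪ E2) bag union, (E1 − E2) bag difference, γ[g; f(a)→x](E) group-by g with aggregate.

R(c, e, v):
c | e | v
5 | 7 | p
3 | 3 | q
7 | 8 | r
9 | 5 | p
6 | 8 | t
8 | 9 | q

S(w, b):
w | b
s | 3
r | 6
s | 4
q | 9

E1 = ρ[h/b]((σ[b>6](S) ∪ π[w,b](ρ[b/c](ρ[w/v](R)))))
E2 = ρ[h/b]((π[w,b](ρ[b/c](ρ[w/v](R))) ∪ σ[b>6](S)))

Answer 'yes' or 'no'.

E1 row counts bottom-up:
  S → 4
  σ[b>6](S) → 1
  R → 6
  ρ[w/v](R) → 6
  ρ[b/c](ρ[w/v](R)) → 6
  π[w,b](ρ[b/c](ρ[w/v](R))) → 6
  (σ[b>6](S) ∪ π[w,b](ρ[b/c](ρ[w/v](R)))) → 7
  ρ[h/b]((σ[b>6](S) ∪ π[w,b](ρ[b/c](ρ[w/v](R))))) → 7
E2 row counts bottom-up:
  R → 6
  ρ[w/v](R) → 6
  ρ[b/c](ρ[w/v](R)) → 6
  π[w,b](ρ[b/c](ρ[w/v](R))) → 6
  S → 4
  σ[b>6](S) → 1
  (π[w,b](ρ[b/c](ρ[w/v](R))) ∪ σ[b>6](S)) → 7
  ρ[h/b]((π[w,b](ρ[b/c](ρ[w/v](R))) ∪ σ[b>6](S))) → 7

E1 and E2 produce the same multiset:
w | h
p | 5
p | 9
q | 3
q | 8
q | 9
r | 7
t | 6

yes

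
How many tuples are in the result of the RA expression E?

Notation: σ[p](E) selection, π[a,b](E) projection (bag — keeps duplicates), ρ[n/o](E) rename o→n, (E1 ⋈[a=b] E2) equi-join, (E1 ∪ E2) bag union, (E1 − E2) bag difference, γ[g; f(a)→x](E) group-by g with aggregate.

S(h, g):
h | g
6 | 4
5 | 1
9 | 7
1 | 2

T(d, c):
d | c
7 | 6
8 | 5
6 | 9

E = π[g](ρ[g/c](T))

Per-node cardinality:
  T → 3
  ρ[g/c](T) → 3
  π[g](ρ[g/c](T)) → 3

|E| = 3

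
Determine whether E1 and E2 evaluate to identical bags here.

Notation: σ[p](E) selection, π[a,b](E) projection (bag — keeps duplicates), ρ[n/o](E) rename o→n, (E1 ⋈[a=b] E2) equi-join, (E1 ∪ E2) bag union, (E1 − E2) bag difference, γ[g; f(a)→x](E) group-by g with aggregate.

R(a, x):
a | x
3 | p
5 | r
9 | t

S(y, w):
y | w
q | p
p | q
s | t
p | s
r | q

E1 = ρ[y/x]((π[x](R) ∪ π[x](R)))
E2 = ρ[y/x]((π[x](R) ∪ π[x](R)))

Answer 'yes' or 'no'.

E1 stepwise |·|:
  R → 3
  π[x](R) → 3
  R → 3
  π[x](R) → 3
  (π[x](R) ∪ π[x](R)) → 6
  ρ[y/x]((π[x](R) ∪ π[x](R))) → 6
E2 stepwise |·|:
  R → 3
  π[x](R) → 3
  R → 3
  π[x](R) → 3
  (π[x](R) ∪ π[x](R)) → 6
  ρ[y/x]((π[x](R) ∪ π[x](R))) → 6

E1 and E2 produce the same multiset:
y
p
p
r
r
t
t

yes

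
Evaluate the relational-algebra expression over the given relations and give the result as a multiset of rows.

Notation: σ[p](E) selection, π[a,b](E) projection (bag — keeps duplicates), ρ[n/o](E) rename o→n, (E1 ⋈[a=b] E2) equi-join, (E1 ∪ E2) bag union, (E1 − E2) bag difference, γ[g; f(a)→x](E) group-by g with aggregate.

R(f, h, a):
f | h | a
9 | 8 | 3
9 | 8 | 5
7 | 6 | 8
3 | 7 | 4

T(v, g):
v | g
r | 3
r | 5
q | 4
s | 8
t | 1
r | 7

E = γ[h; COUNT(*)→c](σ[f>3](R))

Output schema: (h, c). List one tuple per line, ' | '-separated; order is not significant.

Per-node cardinality:
  R → 4
  σ[f>3](R) → 3
  γ[h; COUNT(*)→c](σ[f>3](R)) → 2

== RESULT ==
h | c
6 | 1
8 | 2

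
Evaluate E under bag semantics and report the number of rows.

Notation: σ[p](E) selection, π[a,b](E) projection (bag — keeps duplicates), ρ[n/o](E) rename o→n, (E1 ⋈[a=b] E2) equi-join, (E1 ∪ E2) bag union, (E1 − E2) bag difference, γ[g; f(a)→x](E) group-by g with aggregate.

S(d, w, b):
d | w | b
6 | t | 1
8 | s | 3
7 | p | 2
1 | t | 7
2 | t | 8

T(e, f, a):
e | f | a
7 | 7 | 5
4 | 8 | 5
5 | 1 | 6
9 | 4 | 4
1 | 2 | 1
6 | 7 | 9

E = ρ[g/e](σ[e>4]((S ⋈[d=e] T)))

Stepwise |·|:
  S → 5
  T → 6
  (S ⋈[d=e] T) → 3
  σ[e>4]((S ⋈[d=e] T)) → 2
  ρ[g/e](σ[e>4]((S ⋈[d=e] T))) → 2

|E| = 2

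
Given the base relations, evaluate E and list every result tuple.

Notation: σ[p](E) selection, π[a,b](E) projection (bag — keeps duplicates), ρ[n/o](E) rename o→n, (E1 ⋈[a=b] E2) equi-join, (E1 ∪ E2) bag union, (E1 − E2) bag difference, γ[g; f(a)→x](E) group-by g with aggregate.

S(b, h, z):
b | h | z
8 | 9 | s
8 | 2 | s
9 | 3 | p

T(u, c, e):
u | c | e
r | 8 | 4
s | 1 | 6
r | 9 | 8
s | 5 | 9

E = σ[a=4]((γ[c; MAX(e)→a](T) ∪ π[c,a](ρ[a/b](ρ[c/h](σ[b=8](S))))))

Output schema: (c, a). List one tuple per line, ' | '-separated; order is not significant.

Per-node cardinality:
  T → 4
  γ[c; MAX(e)→a](T) → 4
  S → 3
  σ[b=8](S) → 2
  ρ[c/h](σ[b=8](S)) → 2
  ρ[a/b](ρ[c/h](σ[b=8](S))) → 2
  π[c,a](ρ[a/b](ρ[c/h](σ[b=8](S)))) → 2
  (γ[c; MAX(e)→a](T) ∪ π[c,a](ρ[a/b](ρ[c/h](σ[b=8](S))))) → 6
  σ[a=4]((γ[c; MAX(e)→a](T) ∪ π[c,a](ρ[a/b](ρ[c/h](σ[b=8](S)))))) → 1

== RESULT ==
c | a
8 | 4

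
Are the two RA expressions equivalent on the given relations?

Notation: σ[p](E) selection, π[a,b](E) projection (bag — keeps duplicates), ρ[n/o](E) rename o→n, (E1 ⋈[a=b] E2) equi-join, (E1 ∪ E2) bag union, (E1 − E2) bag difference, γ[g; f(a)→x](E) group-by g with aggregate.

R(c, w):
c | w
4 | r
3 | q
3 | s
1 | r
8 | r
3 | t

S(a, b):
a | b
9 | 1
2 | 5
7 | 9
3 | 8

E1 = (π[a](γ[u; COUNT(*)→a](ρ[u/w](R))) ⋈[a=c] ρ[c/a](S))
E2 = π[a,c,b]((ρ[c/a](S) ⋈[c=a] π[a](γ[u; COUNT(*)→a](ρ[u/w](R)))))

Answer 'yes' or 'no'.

E1 subexpression sizes:
  R → 6
  ρ[u/w](R) → 6
  γ[u; COUNT(*)→a](ρ[u/w](R)) → 4
  π[a](γ[u; COUNT(*)→a](ρ[u/w](R))) → 4
  S → 4
  ρ[c/a](S) → 4
  (π[a](γ[u; COUNT(*)→a](ρ[u/w](R))) ⋈[a=c] ρ[c/a](S)) → 1
E2 subexpression sizes:
  S → 4
  ρ[c/a](S) → 4
  R → 6
  ρ[u/w](R) → 6
  γ[u; COUNT(*)→a](ρ[u/w](R)) → 4
  π[a](γ[u; COUNT(*)→a](ρ[u/w](R))) → 4
  (ρ[c/a](S) ⋈[c=a] π[a](γ[u; COUNT(*)→a](ρ[u/w](R)))) → 1
  π[a,c,b]((ρ[c/a](S) ⋈[c=a] π[a](γ[u; COUNT(*)→a](ρ[u/w](R))))) → 1

E1 and E2 produce the same multiset:
a | c | b
3 | 3 | 8

yes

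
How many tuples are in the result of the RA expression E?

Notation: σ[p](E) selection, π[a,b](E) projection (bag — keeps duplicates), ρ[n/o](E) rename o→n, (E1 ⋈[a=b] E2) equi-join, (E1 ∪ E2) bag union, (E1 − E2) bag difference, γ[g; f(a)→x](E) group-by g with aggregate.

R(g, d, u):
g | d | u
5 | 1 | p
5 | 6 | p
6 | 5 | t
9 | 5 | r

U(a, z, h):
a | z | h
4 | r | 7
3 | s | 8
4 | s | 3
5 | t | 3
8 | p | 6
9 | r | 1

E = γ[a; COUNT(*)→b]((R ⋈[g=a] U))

Subexpression sizes:
  R → 4
  U → 6
  (R ⋈[g=a] U) → 3
  γ[a; COUNT(*)→b]((R ⋈[g=a] U)) → 2

|E| = 2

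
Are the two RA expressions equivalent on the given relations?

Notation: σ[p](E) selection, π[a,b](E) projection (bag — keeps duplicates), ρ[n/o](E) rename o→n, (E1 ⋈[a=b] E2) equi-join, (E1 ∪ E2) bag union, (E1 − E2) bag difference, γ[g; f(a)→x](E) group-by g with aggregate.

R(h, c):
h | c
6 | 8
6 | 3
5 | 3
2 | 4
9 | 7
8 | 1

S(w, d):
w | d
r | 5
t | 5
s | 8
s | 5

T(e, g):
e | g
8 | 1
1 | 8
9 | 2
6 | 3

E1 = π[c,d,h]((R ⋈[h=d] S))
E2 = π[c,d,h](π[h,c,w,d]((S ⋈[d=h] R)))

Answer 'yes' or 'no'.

E1 stepwise |·|:
  R → 6
  S → 4
  (R ⋈[h=d] S) → 4
  π[c,d,h]((R ⋈[h=d] S)) → 4
E2 stepwise |·|:
  S → 4
  R → 6
  (S ⋈[d=h] R) → 4
  π[h,c,w,d]((S ⋈[d=h] R)) → 4
  π[c,d,h](π[h,c,w,d]((S ⋈[d=h] R))) → 4

E1 and E2 produce the same multiset:
c | d | h
1 | 8 | 8
3 | 5 | 5
3 | 5 | 5
3 | 5 | 5

yes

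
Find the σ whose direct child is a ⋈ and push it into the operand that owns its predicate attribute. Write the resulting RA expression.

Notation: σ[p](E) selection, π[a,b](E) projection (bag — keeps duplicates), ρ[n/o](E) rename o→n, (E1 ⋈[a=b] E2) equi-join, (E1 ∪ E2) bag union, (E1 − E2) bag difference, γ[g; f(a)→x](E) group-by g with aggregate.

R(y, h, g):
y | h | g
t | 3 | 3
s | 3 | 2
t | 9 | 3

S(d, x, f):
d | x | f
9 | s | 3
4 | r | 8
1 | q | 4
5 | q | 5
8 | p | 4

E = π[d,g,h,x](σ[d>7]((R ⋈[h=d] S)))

σ filters on d, owned by the right side.
E' = π[d,g,h,x]((R ⋈[h=d] σ[d>7](S)))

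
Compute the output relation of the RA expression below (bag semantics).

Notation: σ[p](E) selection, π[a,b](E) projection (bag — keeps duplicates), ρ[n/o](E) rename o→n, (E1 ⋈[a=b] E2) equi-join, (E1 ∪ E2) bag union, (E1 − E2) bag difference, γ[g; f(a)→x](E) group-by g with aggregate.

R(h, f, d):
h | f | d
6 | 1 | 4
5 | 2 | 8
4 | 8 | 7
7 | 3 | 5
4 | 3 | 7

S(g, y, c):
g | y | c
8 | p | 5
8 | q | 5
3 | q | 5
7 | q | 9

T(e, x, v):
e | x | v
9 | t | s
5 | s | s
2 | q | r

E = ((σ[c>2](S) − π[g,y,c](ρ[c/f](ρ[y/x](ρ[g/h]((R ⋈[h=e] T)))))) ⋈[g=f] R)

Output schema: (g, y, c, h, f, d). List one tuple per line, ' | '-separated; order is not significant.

Stepwise |·|:
  S → 4
  σ[c>2](S) → 4
  R → 5
  T → 3
  (R ⋈[h=e] T) → 1
  ρ[g/h]((R ⋈[h=e] T)) → 1
  ρ[y/x](ρ[g/h]((R ⋈[h=e] T))) → 1
  ρ[c/f](ρ[y/x](ρ[g/h]((R ⋈[h=e] T)))) → 1
  π[g,y,c](ρ[c/f](ρ[y/x](ρ[g/h]((R ⋈[h=e] T))))) → 1
  (σ[c>2](S) − π[g,y,c](ρ[c/f](ρ[y/x](ρ[g/h]((R ⋈[h=e] T)))))) → 4
  R → 5
  ((σ[c>2](S) − π[g,y,c](ρ[c/f](ρ[y/x](ρ[g/h]((R ⋈[h=e] T)))))) ⋈[g=f] R) → 4

== RESULT ==
g | y | c | h | f | d
3 | q | 5 | 4 | 3 | 7
3 | q | 5 | 7 | 3 | 5
8 | p | 5 | 4 | 8 | 7
8 | q | 5 | 4 | 8 | 7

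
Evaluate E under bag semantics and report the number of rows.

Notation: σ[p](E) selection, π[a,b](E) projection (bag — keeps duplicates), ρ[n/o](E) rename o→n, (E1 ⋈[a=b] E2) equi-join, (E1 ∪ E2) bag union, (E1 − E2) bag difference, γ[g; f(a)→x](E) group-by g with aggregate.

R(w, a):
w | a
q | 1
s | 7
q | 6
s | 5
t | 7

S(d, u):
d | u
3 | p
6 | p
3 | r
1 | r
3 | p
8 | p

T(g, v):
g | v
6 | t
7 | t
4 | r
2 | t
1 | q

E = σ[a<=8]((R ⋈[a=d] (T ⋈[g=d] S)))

Row counts bottom-up:
  R → 5
  T → 5
  S → 6
  (T ⋈[g=d] S) → 2
  (R ⋈[a=d] (T ⋈[g=d] S)) → 2
  σ[a<=8]((R ⋈[a=d] (T ⋈[g=d] S))) → 2

|E| = 2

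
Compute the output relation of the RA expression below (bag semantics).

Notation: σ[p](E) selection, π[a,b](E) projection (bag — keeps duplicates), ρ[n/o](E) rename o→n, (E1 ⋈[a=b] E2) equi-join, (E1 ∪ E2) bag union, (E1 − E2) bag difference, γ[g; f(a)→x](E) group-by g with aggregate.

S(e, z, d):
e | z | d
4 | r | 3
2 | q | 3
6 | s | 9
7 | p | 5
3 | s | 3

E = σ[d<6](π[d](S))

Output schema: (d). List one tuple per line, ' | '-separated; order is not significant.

Subexpression sizes:
  S → 5
  π[d](S) → 5
  σ[d<6](π[d](S)) → 4

== RESULT ==
d
3
3
3
5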